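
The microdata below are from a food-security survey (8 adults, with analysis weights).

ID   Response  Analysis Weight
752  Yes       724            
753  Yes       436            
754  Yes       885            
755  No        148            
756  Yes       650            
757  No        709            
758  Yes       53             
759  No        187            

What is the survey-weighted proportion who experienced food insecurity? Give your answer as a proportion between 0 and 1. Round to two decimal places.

0.72

Sum of weights for 'Yes' = 724 + 436 + 885 + 650 + 53 = 2748
Total weight = 724 + 436 + 885 + 148 + 650 + 709 + 53 + 187 = 3792
Weighted proportion = 2748 / 3792 = 0.72468354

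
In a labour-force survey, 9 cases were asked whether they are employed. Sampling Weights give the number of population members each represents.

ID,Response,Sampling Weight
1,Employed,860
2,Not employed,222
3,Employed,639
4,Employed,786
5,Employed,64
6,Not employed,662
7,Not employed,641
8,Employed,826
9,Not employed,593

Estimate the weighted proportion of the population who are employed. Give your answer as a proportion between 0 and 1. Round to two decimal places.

Sum of weights for 'Employed' = 860 + 639 + 786 + 64 + 826 = 3175
Total weight = 860 + 222 + 639 + 786 + 64 + 662 + 641 + 826 + 593 = 5293
Weighted proportion = 3175 / 5293 = 0.59984886

0.60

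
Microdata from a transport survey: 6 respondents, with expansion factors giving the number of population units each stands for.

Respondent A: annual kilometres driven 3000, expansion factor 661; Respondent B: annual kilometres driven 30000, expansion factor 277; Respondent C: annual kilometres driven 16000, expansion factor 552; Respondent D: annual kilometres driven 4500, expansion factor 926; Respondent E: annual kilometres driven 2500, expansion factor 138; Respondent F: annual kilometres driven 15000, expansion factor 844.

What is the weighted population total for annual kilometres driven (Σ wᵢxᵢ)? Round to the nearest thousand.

Weighted total = 3000×661 + 30000×277 + 16000×552 + 4500×926 + 2500×138 + 15000×844
  = 1983000 + 8310000 + 8832000 + 4167000 + 345000 + 12660000 = 36297000

36297000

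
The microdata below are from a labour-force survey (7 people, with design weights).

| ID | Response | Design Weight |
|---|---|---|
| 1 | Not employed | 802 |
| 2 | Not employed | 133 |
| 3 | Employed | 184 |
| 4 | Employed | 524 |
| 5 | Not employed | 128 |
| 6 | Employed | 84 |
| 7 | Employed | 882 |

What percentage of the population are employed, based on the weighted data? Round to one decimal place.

61.2

Sum of weights for 'Employed' = 184 + 524 + 84 + 882 = 1674
Total weight = 802 + 133 + 184 + 524 + 128 + 84 + 882 = 2737
Weighted proportion = 1674 / 2737 = 0.61161856 → 61.161856%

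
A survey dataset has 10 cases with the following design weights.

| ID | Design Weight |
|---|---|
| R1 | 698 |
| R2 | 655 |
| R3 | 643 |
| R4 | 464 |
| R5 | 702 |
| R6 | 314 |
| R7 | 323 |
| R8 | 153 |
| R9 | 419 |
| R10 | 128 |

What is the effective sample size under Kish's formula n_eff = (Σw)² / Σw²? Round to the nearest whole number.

8

Σ wᵢ = 698 + 655 + 643 + 464 + 702 + 314 + 323 + 153 + 419 + 128 = 4499
Σ wᵢ² = 487204 + 429025 + 413449 + 215296 + 492804 + 98596 + 104329 + 23409 + 175561 + 16384 = 2456057
n_eff = 4499² / 2456057 = 20241001 / 2456057 = 8.2412587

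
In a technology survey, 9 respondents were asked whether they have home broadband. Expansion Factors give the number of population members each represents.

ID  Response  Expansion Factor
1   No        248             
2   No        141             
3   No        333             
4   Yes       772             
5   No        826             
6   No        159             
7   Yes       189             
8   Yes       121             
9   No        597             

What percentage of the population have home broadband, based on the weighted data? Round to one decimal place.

32.0

Sum of weights for 'Yes' = 772 + 189 + 121 = 1082
Total weight = 248 + 141 + 333 + 772 + 826 + 159 + 189 + 121 + 597 = 3386
Weighted proportion = 1082 / 3386 = 0.31955109 → 31.955109%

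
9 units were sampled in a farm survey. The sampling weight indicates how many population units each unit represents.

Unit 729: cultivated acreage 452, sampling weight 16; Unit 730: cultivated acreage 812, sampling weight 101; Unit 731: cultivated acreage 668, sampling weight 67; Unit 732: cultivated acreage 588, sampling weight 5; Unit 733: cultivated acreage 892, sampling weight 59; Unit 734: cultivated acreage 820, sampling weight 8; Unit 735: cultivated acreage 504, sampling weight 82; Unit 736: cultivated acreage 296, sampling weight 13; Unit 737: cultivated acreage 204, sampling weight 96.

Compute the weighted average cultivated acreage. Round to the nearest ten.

580

Weighted sum = 452×16 + 812×101 + 668×67 + 588×5 + 892×59 + 820×8 + 504×82 + 296×13 + 204×96
  = 7232 + 82012 + 44756 + 2940 + 52628 + 6560 + 41328 + 3848 + 19584 = 260888
Sum of weights = 16 + 101 + 67 + 5 + 59 + 8 + 82 + 13 + 96 = 447
Weighted mean = 260888 / 447 = 583.64206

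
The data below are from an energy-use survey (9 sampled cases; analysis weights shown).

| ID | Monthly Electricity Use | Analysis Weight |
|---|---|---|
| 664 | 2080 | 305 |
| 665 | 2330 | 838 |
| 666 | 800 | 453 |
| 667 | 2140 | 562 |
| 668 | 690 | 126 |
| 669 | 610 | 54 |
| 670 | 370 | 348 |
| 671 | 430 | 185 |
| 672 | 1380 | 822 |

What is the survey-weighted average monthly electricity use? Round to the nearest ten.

Weighted sum = 2080×305 + 2330×838 + 800×453 + 2140×562 + 690×126 + 610×54 + 370×348 + 430×185 + 1380×822
  = 5614570
Sum of weights = 3693
Weighted mean = 5614570 / 3693 = 1520.3276

1520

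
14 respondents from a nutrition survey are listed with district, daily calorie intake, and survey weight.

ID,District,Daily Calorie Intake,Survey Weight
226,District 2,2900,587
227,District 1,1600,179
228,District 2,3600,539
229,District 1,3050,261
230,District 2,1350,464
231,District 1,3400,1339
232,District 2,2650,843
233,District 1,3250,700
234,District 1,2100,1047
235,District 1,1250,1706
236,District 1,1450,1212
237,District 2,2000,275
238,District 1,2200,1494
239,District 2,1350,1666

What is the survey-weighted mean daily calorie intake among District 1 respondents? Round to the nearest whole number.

2178

District 1 rows: 227, 229, 231, 233, 234, 235, 236, 238
Weighted sum = 1600×179 + 3050×261 + 3400×1339 + 3250×700 + 2100×1047 + 1250×1706 + 1450×1212 + 2200×1494
  = 286400 + 796050 + 4552600 + 2275000 + 2198700 + 2132500 + 1757400 + 3286800 = 17285450
Sum of weights = 7938
Weighted mean = 17285450 / 7938 = 2177.5573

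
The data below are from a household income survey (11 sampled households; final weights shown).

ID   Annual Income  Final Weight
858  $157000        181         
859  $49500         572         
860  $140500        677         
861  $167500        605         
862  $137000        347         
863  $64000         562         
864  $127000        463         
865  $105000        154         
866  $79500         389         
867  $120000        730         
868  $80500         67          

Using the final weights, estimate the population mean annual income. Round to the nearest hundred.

112800

Weighted sum = 157000×181 + 49500×572 + 140500×677 + 167500×605 + 137000×347 + 64000×562 + 127000×463 + 105000×154 + 79500×389 + 120000×730 + 80500×67
  = 28417000 + 28314000 + 95118500 + 101337500 + 47539000 + 35968000 + 58801000 + 16170000 + 30925500 + 87600000 + 5393500 = 535584000
Sum of weights = 181 + 572 + 677 + 605 + 347 + 562 + 463 + 154 + 389 + 730 + 67 = 4747
Weighted mean = 535584000 / 4747 = 112825.78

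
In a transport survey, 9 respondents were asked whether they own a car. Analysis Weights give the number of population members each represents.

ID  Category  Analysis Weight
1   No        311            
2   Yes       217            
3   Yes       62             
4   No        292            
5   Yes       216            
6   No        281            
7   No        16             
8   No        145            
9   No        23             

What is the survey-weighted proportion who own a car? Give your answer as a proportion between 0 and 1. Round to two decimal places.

0.32

Sum of weights for 'Yes' = 217 + 62 + 216 = 495
Total weight = 1563
Weighted proportion = 495 / 1563 = 0.31669866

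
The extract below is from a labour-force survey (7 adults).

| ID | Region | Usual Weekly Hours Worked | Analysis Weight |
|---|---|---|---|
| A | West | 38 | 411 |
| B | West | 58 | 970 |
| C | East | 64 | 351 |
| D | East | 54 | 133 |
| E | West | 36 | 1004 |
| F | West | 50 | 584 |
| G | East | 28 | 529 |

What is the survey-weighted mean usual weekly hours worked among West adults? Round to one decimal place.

West rows: A, B, E, F
Weighted sum = 38×411 + 58×970 + 36×1004 + 50×584
  = 15618 + 56260 + 36144 + 29200 = 137222
Sum of weights = 411 + 970 + 1004 + 584 = 2969
Weighted mean = 137222 / 2969 = 46.218255

46.2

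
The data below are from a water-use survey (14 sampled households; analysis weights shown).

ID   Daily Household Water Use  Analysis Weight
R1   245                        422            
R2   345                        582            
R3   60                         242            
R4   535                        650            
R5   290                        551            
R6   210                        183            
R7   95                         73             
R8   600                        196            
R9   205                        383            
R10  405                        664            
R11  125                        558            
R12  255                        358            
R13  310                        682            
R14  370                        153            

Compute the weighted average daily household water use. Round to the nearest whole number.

Weighted sum = 1765710
Sum of weights = 5697
Weighted mean = 1765710 / 5697 = 309.93681

310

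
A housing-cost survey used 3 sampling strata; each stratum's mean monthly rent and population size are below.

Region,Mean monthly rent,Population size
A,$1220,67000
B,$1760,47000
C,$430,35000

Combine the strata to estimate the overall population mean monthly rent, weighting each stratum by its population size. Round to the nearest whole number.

Σ Nₕ·x̄ₕ = 179510000
Σ Nₕ = 67000 + 47000 + 35000 = 149000
Overall mean = 179510000 / 149000 = 1204.7651

1205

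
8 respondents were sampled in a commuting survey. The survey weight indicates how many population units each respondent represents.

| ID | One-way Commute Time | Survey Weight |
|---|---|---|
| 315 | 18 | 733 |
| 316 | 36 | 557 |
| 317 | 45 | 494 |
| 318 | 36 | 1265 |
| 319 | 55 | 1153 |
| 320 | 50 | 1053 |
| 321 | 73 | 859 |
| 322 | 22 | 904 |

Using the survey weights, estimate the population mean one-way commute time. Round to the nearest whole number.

43

Weighted sum = 18×733 + 36×557 + 45×494 + 36×1265 + 55×1153 + 50×1053 + 73×859 + 22×904
  = 13194 + 20052 + 22230 + 45540 + 63415 + 52650 + 62707 + 19888 = 299676
Sum of weights = 733 + 557 + 494 + 1265 + 1153 + 1053 + 859 + 904 = 7018
Weighted mean = 299676 / 7018 = 42.701054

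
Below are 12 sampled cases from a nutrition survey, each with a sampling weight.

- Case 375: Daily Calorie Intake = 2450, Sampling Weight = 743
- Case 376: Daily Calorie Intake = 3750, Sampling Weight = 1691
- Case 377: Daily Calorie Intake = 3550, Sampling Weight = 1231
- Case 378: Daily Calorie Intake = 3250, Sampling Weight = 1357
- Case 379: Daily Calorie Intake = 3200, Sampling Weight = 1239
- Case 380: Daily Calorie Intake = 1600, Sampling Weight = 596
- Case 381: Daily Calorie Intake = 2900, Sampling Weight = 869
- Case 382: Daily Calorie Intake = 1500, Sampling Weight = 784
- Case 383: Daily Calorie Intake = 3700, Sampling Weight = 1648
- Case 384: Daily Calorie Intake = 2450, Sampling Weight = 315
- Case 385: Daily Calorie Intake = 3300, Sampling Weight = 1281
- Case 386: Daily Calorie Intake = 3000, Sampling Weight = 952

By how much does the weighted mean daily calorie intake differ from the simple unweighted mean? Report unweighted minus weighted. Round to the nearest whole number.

Unweighted sum = 2450 + 3750 + 3550 + 3250 + 3200 + 1600 + 2900 + 1500 + 3700 + 2450 + 3300 + 3000 = 34650
Unweighted mean = 34650 / 12 = 2887.5
Weighted sum = 2450×743 + 3750×1691 + 3550×1231 + 3250×1357 + 3200×1239 + 1600×596 + 2900×869 + 1500×784 + 3700×1648 + 2450×315 + 3300×1281 + 3000×952
  = 39509050
Sum of weights = 743 + 1691 + 1231 + 1357 + 1239 + 596 + 869 + 784 + 1648 + 315 + 1281 + 952 = 12706
Weighted mean = 39509050 / 12706 = 3109.4798
Difference (unweighted minus weighted) = -221.97977

-222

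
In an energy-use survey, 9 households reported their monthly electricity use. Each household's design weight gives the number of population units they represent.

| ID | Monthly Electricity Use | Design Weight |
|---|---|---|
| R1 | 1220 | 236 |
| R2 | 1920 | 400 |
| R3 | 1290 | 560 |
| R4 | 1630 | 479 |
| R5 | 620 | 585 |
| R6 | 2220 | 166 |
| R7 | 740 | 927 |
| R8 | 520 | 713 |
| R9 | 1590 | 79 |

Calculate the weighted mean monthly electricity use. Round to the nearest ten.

1080

Weighted sum = 4472660
Sum of weights = 236 + 400 + 560 + 479 + 585 + 166 + 927 + 713 + 79 = 4145
Weighted mean = 4472660 / 4145 = 1079.0495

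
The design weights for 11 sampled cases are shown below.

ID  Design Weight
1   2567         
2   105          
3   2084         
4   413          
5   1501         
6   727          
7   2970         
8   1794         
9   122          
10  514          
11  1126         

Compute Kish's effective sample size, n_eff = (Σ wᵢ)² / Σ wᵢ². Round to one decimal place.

7.1

Σ wᵢ = 2567 + 105 + 2084 + 413 + 1501 + 727 + 2970 + 1794 + 122 + 514 + 1126 = 13923
Σ wᵢ² = 27481961
n_eff = 13923² / 27481961 = 193849929 / 27481961 = 7.0537153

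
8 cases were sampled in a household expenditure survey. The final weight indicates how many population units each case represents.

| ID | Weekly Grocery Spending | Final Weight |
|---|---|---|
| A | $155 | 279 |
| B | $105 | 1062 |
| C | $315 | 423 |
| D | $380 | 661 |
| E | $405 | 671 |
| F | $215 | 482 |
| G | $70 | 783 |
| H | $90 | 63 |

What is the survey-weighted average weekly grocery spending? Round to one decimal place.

Weighted sum = 975045
Sum of weights = 279 + 1062 + 423 + 661 + 671 + 482 + 783 + 63 = 4424
Weighted mean = 975045 / 4424 = 220.39896

220.4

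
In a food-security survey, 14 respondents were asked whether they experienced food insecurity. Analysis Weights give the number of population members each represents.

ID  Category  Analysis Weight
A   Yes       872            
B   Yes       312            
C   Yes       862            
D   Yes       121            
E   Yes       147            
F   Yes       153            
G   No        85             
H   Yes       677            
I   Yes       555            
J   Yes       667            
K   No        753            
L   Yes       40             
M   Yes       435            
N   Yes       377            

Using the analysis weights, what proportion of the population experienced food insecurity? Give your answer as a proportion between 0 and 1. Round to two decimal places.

0.86

Sum of weights for 'Yes' = 872 + 312 + 862 + 121 + 147 + 153 + 677 + 555 + 667 + 40 + 435 + 377 = 5218
Total weight = 6056
Weighted proportion = 5218 / 6056 = 0.86162483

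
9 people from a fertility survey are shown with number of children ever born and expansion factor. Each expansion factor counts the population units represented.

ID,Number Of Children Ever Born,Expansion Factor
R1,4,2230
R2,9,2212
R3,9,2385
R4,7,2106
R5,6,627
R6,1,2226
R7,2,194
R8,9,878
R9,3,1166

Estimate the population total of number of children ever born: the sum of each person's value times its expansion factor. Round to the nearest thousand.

83000

Weighted total = 4×2230 + 9×2212 + 9×2385 + 7×2106 + 6×627 + 1×2226 + 2×194 + 9×878 + 3×1166
  = 82811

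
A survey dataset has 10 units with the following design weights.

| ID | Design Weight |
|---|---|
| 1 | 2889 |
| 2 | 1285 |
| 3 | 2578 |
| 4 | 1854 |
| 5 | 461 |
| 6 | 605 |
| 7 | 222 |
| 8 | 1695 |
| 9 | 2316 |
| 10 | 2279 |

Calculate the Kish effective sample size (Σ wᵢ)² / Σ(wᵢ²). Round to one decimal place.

Σ wᵢ = 2889 + 1285 + 2578 + 1854 + 461 + 605 + 222 + 1695 + 2316 + 2279 = 16184
Σ wᵢ² = 8346321 + 1651225 + 6646084 + 3437316 + 212521 + 366025 + 49284 + 2873025 + 5363856 + 5193841 = 34139498
n_eff = 16184² / 34139498 = 261921856 / 34139498 = 7.6721063

7.7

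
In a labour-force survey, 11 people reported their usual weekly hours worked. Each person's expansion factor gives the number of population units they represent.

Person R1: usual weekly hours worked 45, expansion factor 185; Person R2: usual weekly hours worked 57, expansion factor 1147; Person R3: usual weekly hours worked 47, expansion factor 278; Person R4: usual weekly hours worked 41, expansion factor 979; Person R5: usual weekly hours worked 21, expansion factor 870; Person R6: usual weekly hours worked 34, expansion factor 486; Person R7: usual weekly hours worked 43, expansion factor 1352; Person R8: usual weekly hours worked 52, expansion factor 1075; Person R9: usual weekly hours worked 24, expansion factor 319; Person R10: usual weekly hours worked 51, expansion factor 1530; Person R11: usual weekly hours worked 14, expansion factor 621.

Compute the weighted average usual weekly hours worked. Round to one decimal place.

41.9

Weighted sum = 45×185 + 57×1147 + 47×278 + 41×979 + 21×870 + 34×486 + 43×1352 + 52×1075 + 24×319 + 51×1530 + 14×621
  = 370119
Sum of weights = 185 + 1147 + 278 + 979 + 870 + 486 + 1352 + 1075 + 319 + 1530 + 621 = 8842
Weighted mean = 370119 / 8842 = 41.859195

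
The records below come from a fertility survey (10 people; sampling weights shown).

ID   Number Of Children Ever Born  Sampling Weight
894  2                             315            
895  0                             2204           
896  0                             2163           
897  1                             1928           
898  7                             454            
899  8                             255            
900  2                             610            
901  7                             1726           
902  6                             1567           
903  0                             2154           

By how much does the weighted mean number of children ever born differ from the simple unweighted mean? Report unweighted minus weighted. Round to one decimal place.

Unweighted sum = 2 + 0 + 0 + 1 + 7 + 8 + 2 + 7 + 6 + 0 = 33
Unweighted mean = 33 / 10 = 3.3
Weighted sum = 30480
Sum of weights = 315 + 2204 + 2163 + 1928 + 454 + 255 + 610 + 1726 + 1567 + 2154 = 13376
Weighted mean = 30480 / 13376 = 2.2787081
Difference (unweighted minus weighted) = 1.0212919

1.0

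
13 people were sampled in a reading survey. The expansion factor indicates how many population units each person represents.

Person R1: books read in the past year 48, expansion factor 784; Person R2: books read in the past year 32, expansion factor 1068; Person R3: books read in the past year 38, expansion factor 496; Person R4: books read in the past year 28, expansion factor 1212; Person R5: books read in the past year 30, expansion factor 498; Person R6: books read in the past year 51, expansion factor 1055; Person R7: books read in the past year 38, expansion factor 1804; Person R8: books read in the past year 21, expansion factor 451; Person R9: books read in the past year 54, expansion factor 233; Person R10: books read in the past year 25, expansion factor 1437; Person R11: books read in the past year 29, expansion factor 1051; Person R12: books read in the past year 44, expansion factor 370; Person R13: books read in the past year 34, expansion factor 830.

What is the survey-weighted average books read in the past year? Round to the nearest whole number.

Weighted sum = 394846
Sum of weights = 11289
Weighted mean = 394846 / 11289 = 34.976171

35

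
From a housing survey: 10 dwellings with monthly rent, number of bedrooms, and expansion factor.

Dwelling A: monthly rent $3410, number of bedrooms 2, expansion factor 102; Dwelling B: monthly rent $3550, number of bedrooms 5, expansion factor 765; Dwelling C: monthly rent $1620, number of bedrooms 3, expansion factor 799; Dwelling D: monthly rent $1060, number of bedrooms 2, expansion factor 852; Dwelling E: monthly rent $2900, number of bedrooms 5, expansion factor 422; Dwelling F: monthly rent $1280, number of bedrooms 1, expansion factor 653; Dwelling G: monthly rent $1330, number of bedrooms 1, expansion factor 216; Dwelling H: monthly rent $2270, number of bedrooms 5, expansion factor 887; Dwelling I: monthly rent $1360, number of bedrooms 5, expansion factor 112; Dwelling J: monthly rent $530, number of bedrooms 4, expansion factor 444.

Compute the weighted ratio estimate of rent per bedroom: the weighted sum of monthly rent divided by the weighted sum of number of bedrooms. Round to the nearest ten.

560

Σ wᵢ·y = 3410×102 + 3550×765 + 1620×799 + 1060×852 + 2900×422 + 1280×653 + 1330×216 + 2270×887 + 1360×112 + 530×444
  = 347820 + 2715750 + 1294380 + 903120 + 1223800 + 835840 + 287280 + 2013490 + 152320 + 235320 = 10009120
Σ wᵢ·x = 2×102 + 5×765 + 3×799 + 2×852 + 5×422 + 1×653 + 1×216 + 5×887 + 5×112 + 4×444
  = 204 + 3825 + 2397 + 1704 + 2110 + 653 + 216 + 4435 + 560 + 1776 = 17880
Ratio = 10009120 / 17880 = 559.79418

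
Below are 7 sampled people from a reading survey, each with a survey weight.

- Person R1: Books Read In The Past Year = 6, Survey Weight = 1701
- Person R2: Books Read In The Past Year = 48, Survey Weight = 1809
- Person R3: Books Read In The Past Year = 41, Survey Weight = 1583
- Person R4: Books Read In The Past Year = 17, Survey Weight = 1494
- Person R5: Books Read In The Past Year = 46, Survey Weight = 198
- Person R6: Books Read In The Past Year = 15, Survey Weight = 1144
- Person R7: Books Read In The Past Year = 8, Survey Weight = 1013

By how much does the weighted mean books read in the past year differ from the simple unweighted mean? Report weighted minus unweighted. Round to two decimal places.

-1.06

Unweighted sum = 6 + 48 + 41 + 17 + 46 + 15 + 8 = 181
Unweighted mean = 181 / 7 = 25.857143
Weighted sum = 6×1701 + 48×1809 + 41×1583 + 17×1494 + 46×198 + 15×1144 + 8×1013
  = 10206 + 86832 + 64903 + 25398 + 9108 + 17160 + 8104 = 221711
Sum of weights = 8942
Weighted mean = 221711 / 8942 = 24.794341
Difference (weighted minus unweighted) = -1.0628015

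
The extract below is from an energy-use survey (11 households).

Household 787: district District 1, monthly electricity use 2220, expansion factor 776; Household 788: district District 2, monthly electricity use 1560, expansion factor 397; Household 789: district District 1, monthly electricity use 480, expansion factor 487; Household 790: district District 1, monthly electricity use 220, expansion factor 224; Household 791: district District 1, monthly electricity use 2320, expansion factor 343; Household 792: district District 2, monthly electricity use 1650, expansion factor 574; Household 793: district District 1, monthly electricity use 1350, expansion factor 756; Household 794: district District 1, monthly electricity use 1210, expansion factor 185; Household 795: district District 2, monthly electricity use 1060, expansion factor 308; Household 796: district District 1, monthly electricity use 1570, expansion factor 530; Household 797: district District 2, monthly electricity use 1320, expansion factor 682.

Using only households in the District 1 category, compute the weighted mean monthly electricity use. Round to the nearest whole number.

1478

District 1 rows: 787, 789, 790, 791, 793, 794, 796
Weighted sum = 2220×776 + 480×487 + 220×224 + 2320×343 + 1350×756 + 1210×185 + 1570×530
  = 1722720 + 233760 + 49280 + 795760 + 1020600 + 223850 + 832100 = 4878070
Sum of weights = 776 + 487 + 224 + 343 + 756 + 185 + 530 = 3301
Weighted mean = 4878070 / 3301 = 1477.7552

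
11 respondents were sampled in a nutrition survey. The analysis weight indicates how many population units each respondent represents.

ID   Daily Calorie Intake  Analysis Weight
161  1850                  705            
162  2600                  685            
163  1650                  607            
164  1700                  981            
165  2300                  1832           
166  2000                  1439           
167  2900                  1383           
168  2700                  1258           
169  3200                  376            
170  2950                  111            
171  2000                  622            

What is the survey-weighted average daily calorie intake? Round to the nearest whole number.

Weighted sum = 1850×705 + 2600×685 + 1650×607 + 1700×981 + 2300×1832 + 2000×1439 + 2900×1383 + 2700×1258 + 3200×376 + 2950×111 + 2000×622
  = 1304250 + 1781000 + 1001550 + 1667700 + 4213600 + 2878000 + 4010700 + 3396600 + 1203200 + 327450 + 1244000 = 23028050
Sum of weights = 705 + 685 + 607 + 981 + 1832 + 1439 + 1383 + 1258 + 376 + 111 + 622 = 9999
Weighted mean = 23028050 / 9999 = 2303.0353

2303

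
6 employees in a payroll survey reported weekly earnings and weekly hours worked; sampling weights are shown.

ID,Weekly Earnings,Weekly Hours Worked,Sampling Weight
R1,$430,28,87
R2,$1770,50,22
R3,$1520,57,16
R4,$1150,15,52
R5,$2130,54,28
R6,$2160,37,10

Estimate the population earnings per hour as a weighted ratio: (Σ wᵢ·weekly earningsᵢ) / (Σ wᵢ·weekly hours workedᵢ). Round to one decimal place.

34.0

Σ wᵢ·y = 430×87 + 1770×22 + 1520×16 + 1150×52 + 2130×28 + 2160×10
  = 37410 + 38940 + 24320 + 59800 + 59640 + 21600 = 241710
Σ wᵢ·x = 28×87 + 50×22 + 57×16 + 15×52 + 54×28 + 37×10
  = 2436 + 1100 + 912 + 780 + 1512 + 370 = 7110
Ratio = 241710 / 7110 = 33.995781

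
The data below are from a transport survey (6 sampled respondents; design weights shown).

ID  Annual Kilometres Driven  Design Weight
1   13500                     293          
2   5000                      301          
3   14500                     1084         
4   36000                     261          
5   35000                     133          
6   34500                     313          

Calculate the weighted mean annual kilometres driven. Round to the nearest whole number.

19299

Weighted sum = 46028000
Sum of weights = 293 + 301 + 1084 + 261 + 133 + 313 = 2385
Weighted mean = 46028000 / 2385 = 19298.952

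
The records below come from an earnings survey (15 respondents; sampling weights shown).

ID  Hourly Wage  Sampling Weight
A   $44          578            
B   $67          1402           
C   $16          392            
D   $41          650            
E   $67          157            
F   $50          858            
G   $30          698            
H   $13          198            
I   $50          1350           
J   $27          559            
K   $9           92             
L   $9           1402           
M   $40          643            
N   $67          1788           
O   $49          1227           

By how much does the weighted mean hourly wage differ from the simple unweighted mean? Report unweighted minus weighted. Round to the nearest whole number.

Unweighted sum = 579
Unweighted mean = 579 / 15 = 38.6
Weighted sum = 530899
Sum of weights = 11994
Weighted mean = 530899 / 11994 = 44.263715
Difference (unweighted minus weighted) = -5.6637152

-6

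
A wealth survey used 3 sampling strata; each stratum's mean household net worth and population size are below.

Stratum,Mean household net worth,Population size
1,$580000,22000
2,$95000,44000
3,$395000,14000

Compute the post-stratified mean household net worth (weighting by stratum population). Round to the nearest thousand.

Σ Nₕ·x̄ₕ = 580000×22000 + 95000×44000 + 395000×14000
  = 12760000000 + 4180000000 + 5530000000 = 22470000000
Σ Nₕ = 22000 + 44000 + 14000 = 80000
Overall mean = 22470000000 / 80000 = 280875

281000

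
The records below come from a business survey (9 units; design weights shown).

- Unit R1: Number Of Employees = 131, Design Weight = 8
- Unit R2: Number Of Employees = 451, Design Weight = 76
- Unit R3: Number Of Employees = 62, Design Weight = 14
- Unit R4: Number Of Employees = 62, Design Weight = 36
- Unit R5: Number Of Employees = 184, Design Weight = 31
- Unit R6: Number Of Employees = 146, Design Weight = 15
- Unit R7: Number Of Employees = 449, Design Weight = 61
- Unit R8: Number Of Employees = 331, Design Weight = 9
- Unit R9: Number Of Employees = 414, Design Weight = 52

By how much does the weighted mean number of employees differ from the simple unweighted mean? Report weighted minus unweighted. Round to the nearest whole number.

Unweighted sum = 131 + 451 + 62 + 62 + 184 + 146 + 449 + 331 + 414 = 2230
Unweighted mean = 2230 / 9 = 247.77778
Weighted sum = 131×8 + 451×76 + 62×14 + 62×36 + 184×31 + 146×15 + 449×61 + 331×9 + 414×52
  = 98214
Sum of weights = 302
Weighted mean = 98214 / 302 = 325.21192
Difference (weighted minus unweighted) = 77.434143

77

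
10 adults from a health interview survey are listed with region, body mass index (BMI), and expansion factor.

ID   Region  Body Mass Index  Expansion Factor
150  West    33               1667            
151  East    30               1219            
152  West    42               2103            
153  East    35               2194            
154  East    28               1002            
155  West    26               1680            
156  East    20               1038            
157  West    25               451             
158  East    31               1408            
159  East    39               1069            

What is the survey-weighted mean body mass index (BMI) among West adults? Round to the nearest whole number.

West rows: 150, 152, 155, 157
Weighted sum = 33×1667 + 42×2103 + 26×1680 + 25×451
  = 55011 + 88326 + 43680 + 11275 = 198292
Sum of weights = 1667 + 2103 + 1680 + 451 = 5901
Weighted mean = 198292 / 5901 = 33.603118

34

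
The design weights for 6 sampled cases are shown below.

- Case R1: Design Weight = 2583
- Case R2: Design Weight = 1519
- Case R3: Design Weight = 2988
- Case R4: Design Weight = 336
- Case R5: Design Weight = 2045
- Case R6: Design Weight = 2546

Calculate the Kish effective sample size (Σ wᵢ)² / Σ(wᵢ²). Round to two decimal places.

Σ wᵢ = 2583 + 1519 + 2988 + 336 + 2045 + 2546 = 12017
Σ wᵢ² = 6671889 + 2307361 + 8928144 + 112896 + 4182025 + 6482116 = 28684431
n_eff = 12017² / 28684431 = 144408289 / 28684431 = 5.0343787

5.03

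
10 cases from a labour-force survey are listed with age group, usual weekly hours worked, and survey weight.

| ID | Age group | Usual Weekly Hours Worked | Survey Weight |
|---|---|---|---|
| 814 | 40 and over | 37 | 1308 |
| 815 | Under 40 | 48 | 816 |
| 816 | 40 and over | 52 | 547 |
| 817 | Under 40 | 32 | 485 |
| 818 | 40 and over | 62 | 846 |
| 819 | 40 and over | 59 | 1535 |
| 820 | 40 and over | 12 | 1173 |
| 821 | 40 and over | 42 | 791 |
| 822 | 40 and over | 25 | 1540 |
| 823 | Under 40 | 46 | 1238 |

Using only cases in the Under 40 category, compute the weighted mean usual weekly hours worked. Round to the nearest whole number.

44

Under 40 rows: 815, 817, 823
Weighted sum = 48×816 + 32×485 + 46×1238
  = 39168 + 15520 + 56948 = 111636
Sum of weights = 816 + 485 + 1238 = 2539
Weighted mean = 111636 / 2539 = 43.968492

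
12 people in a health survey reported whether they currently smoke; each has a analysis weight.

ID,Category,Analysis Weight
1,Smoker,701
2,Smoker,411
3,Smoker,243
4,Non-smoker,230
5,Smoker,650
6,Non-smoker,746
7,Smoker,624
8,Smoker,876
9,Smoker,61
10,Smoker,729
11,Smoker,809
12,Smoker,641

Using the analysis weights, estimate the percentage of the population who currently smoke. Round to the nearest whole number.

Sum of weights for 'Smoker' = 701 + 411 + 243 + 650 + 624 + 876 + 61 + 729 + 809 + 641 = 5745
Total weight = 701 + 411 + 243 + 230 + 650 + 746 + 624 + 876 + 61 + 729 + 809 + 641 = 6721
Weighted proportion = 5745 / 6721 = 0.85478351 → 85.478351%

85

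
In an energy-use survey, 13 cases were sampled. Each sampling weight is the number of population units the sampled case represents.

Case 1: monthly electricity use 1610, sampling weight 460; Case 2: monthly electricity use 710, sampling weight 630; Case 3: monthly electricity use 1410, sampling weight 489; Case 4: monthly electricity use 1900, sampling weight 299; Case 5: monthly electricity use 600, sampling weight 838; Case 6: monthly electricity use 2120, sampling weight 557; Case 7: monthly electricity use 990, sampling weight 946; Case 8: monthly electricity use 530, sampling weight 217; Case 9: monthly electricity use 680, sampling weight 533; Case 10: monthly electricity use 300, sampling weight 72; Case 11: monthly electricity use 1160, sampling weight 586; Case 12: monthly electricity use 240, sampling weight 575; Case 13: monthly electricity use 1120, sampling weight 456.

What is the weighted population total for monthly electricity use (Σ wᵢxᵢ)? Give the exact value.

Weighted total = 6893200

6893200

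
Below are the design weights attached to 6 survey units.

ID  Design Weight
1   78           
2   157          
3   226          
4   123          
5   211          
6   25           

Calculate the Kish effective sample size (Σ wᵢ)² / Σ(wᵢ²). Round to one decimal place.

Σ wᵢ = 820
Σ wᵢ² = 6084 + 24649 + 51076 + 15129 + 44521 + 625 = 142084
n_eff = 820² / 142084 = 672400 / 142084 = 4.7324118

4.7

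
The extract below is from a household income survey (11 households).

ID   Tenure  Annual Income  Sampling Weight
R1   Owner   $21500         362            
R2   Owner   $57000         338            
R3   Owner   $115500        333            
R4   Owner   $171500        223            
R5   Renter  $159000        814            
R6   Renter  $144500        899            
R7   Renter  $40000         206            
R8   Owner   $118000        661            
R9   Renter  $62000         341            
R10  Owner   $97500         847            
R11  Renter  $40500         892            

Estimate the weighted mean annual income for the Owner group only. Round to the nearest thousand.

96000

Owner rows: R1, R2, R3, R4, R8, R10
Weighted sum = 21500×362 + 57000×338 + 115500×333 + 171500×223 + 118000×661 + 97500×847
  = 7783000 + 19266000 + 38461500 + 38244500 + 77998000 + 82582500 = 264335500
Sum of weights = 362 + 338 + 333 + 223 + 661 + 847 = 2764
Weighted mean = 264335500 / 2764 = 95635.13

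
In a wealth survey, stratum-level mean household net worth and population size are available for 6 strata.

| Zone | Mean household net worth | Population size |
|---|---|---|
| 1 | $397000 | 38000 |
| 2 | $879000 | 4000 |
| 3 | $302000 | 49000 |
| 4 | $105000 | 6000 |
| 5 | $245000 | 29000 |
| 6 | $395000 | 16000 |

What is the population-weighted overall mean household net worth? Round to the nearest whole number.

334190

Σ Nₕ·x̄ₕ = 397000×38000 + 879000×4000 + 302000×49000 + 105000×6000 + 245000×29000 + 395000×16000
  = 15086000000 + 3516000000 + 14798000000 + 630000000 + 7105000000 + 6320000000 = 47455000000
Σ Nₕ = 38000 + 4000 + 49000 + 6000 + 29000 + 16000 = 142000
Overall mean = 47455000000 / 142000 = 334190.14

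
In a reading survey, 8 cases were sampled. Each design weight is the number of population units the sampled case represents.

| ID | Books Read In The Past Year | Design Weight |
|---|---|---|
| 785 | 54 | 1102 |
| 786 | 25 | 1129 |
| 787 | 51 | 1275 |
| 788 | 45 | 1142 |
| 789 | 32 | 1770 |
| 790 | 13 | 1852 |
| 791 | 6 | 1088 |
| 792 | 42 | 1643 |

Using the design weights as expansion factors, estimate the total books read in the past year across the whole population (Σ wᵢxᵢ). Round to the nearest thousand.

360000

Weighted total = 54×1102 + 25×1129 + 51×1275 + 45×1142 + 32×1770 + 13×1852 + 6×1088 + 42×1643
  = 59508 + 28225 + 65025 + 51390 + 56640 + 24076 + 6528 + 69006 = 360398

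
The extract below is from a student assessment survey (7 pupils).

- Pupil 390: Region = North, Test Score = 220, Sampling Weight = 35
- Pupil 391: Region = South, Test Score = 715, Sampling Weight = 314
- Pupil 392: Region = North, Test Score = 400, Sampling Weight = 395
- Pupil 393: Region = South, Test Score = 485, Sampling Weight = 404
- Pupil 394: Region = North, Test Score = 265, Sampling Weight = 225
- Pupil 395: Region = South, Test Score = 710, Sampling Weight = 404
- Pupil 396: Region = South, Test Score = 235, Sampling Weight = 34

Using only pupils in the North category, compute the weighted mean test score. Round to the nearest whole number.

North rows: 390, 392, 394
Weighted sum = 220×35 + 400×395 + 265×225
  = 7700 + 158000 + 59625 = 225325
Sum of weights = 35 + 395 + 225 = 655
Weighted mean = 225325 / 655 = 344.00763

344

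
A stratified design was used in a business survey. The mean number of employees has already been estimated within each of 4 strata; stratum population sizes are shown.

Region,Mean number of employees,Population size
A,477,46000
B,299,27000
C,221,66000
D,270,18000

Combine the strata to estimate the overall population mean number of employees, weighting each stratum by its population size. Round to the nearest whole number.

315

Σ Nₕ·x̄ₕ = 477×46000 + 299×27000 + 221×66000 + 270×18000
  = 21942000 + 8073000 + 14586000 + 4860000 = 49461000
Σ Nₕ = 46000 + 27000 + 66000 + 18000 = 157000
Overall mean = 49461000 / 157000 = 315.03822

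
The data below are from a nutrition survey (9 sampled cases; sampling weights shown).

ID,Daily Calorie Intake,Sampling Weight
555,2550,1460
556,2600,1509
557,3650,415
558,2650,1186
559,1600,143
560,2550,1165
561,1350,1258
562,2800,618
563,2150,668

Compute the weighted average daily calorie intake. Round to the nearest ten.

Weighted sum = 2550×1460 + 2600×1509 + 3650×415 + 2650×1186 + 1600×143 + 2550×1165 + 1350×1258 + 2800×618 + 2150×668
  = 3723000 + 3923400 + 1514750 + 3142900 + 228800 + 2970750 + 1698300 + 1730400 + 1436200 = 20368500
Sum of weights = 1460 + 1509 + 415 + 1186 + 143 + 1165 + 1258 + 618 + 668 = 8422
Weighted mean = 20368500 / 8422 = 2418.4873

2420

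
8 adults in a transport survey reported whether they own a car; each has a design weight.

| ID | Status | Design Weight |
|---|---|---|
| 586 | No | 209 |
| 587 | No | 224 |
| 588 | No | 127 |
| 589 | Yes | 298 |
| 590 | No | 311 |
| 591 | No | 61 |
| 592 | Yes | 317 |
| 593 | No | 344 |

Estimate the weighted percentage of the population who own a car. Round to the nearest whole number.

Sum of weights for 'Yes' = 298 + 317 = 615
Total weight = 209 + 224 + 127 + 298 + 311 + 61 + 317 + 344 = 1891
Weighted proportion = 615 / 1891 = 0.32522475 → 32.522475%

33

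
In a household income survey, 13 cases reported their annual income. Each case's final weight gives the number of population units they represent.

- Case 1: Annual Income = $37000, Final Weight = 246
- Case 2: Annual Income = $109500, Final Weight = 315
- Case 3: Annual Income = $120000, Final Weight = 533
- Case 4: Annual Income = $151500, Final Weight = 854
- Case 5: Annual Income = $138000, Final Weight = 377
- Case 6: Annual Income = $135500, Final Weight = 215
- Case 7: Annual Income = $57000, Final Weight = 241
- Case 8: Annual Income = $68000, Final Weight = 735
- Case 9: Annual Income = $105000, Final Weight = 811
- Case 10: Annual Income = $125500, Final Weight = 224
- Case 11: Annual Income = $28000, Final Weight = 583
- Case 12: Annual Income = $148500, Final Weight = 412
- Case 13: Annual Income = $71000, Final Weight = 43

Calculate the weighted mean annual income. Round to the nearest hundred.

103000

Weighted sum = 575637000
Sum of weights = 5589
Weighted mean = 575637000 / 5589 = 102994.63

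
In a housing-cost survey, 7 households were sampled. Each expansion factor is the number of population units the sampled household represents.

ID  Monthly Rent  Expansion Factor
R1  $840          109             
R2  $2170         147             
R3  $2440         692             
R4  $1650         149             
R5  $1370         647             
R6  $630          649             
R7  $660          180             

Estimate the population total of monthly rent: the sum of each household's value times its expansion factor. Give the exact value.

3758940

Weighted total = 3758940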